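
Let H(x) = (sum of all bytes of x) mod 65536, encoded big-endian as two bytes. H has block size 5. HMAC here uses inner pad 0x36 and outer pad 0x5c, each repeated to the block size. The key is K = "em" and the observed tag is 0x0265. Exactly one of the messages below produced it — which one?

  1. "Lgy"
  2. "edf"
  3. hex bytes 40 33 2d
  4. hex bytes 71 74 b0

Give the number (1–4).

Key "em" = 65 6d is 2 bytes ≤ B = 5; zero-pad to 5 bytes: K' = 65 6d 00 00 00.
K' ⊕ ipad = 53 5b 36 36 36; K' ⊕ opad = 39 31 5c 5c 5c.
m1: inner = H(53 5b 36 36 36 4c 67 79) = 02 7c; tag = H(39 31 5c 5c 5c 02 7c) = 01fc
m2: inner = H(53 5b 36 36 36 65 64 66) = 02 7f; tag = H(39 31 5c 5c 5c 02 7f) = 01ff
m3: inner = H(53 5b 36 36 36 40 33 2d) = 01 f0; tag = H(39 31 5c 5c 5c 01 f0) = 026f
m4: inner = H(53 5b 36 36 36 71 74 b0) = 02 e5; tag = H(39 31 5c 5c 5c 02 e5) = 0265 ← matches

4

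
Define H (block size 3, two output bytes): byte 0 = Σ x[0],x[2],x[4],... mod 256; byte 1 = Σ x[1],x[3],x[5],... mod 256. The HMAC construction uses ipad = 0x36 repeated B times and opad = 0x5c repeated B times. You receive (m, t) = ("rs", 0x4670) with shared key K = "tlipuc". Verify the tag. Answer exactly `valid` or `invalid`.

Key "tlipuc" = 74 6c 69 70 75 63 is 6 bytes > B = 3, so hash it first: H(key) = 52 3f, then zero-pad to 3 bytes: K' = 52 3f 00.
K' ⊕ ipad = 64 09 36; K' ⊕ opad = 0e 63 5c.
Inner hash: even-index sum = 269 mod 256 = 13; odd-index sum = 123 mod 256 = 123 → 0d 7b.
Outer hash (recomputed tag): even-index sum = 229 mod 256 = 229; odd-index sum = 112 mod 256 = 112 → e5 70.
Recomputed tag = e570; claimed = 4670 → mismatch.

invalid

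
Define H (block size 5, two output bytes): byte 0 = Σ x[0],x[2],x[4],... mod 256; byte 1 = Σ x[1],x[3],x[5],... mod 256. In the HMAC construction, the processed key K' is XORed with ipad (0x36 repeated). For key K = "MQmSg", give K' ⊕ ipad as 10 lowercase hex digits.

7b675b6551

Key "MQmSg" = 4d 51 6d 53 67 is exactly B = 5 bytes: K' = 4d 51 6d 53 67.
XOR each byte with 0x36: 4d⊕36=7b, 51⊕36=67, 6d⊕36=5b, 53⊕36=65, 67⊕36=51.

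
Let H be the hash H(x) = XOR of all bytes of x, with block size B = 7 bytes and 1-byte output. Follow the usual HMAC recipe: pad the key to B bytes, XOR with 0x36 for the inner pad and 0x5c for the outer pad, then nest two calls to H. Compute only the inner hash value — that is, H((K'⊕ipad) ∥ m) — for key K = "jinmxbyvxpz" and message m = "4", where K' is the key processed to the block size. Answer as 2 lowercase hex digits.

Key "jinmxbyvxpz" = 6a 69 6e 6d 78 62 79 76 78 70 7a is 11 bytes > B = 7, so hash it first: H(key) = 67, then zero-pad to 7 bytes: K' = 67 00 00 00 00 00 00.
K' ⊕ ipad = 51 36 36 36 36 36 36.
Inner input = 51 36 36 36 36 36 36 ∥ 34.
Inner hash: XOR 51⊕36⊕36⊕36⊕36⊕36⊕36⊕34 = 65.

65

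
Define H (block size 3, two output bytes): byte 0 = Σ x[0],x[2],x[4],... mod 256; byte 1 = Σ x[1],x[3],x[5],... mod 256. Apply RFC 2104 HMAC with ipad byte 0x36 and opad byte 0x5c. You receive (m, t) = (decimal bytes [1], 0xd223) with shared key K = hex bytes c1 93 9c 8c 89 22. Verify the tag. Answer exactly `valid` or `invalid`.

Key hex bytes c1 93 9c 8c 89 22 is 6 bytes > B = 3, so hash it first: H(key) = e6 41, then zero-pad to 3 bytes: K' = e6 41 00.
K' ⊕ ipad = d0 77 36; K' ⊕ opad = ba 1d 5c.
Inner hash: even-index sum = 262 mod 256 = 6; odd-index sum = 120 mod 256 = 120 → 06 78.
Outer hash (recomputed tag): even-index sum = 398 mod 256 = 142; odd-index sum = 35 mod 256 = 35 → 8e 23.
Recomputed tag = 8e23; claimed = d223 → mismatch.

invalid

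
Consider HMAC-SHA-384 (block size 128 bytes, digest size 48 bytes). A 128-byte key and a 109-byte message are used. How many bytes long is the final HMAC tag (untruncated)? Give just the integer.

48

The tag is one SHA-384 digest: 48 bytes.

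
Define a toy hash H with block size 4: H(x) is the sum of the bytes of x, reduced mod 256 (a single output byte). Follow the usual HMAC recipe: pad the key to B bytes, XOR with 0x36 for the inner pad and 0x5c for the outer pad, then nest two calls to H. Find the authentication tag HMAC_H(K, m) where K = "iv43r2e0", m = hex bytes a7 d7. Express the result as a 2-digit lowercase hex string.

a0

Key "iv43r2e0" = 69 76 34 33 72 32 65 30 is 8 bytes > B = 4, so hash it first: H(key) = 7f, then zero-pad to 4 bytes: K' = 7f 00 00 00.
K' ⊕ ipad = 49 36 36 36.  K' ⊕ opad = 23 5c 5c 5c.
Inner input = (K'⊕ipad) ∥ m = 49 36 36 36 ∥ a7 d7.
Inner hash: sum = 73+54+54+54+167+215 = 617; mod 256 = 105 → 69.
Outer input = (K'⊕opad) ∥ inner = 23 5c 5c 5c ∥ 69.
Outer hash (tag): sum = 35+92+92+92+105 = 416; mod 256 = 160 → a0.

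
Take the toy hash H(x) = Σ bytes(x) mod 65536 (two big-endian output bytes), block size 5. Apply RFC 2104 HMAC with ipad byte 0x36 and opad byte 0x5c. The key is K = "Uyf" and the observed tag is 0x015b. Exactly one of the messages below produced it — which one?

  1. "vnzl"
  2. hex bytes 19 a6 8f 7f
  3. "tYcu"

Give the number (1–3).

Key "Uyf" = 55 79 66 is 3 bytes ≤ B = 5; zero-pad to 5 bytes: K' = 55 79 66 00 00.
K' ⊕ ipad = 63 4f 50 36 36; K' ⊕ opad = 09 25 3a 5c 5c.
m1: inner = H(63 4f 50 36 36 76 6e 7a 6c) = 03 38; tag = H(09 25 3a 5c 5c 03 38) = 015b ← matches
m2: inner = H(63 4f 50 36 36 19 a6 8f 7f) = 03 3b; tag = H(09 25 3a 5c 5c 03 3b) = 015e
m3: inner = H(63 4f 50 36 36 74 59 63 75) = 03 13; tag = H(09 25 3a 5c 5c 03 13) = 0136

1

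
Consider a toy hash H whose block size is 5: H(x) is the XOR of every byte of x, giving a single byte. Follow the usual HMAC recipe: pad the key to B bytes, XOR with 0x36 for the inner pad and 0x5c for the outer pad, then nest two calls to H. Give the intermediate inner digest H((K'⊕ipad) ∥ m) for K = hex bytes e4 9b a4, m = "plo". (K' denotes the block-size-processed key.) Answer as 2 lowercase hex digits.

9e

Key hex bytes e4 9b a4 is 3 bytes ≤ B = 5; zero-pad to 5 bytes: K' = e4 9b a4 00 00.
K' ⊕ ipad = d2 ad 92 36 36.
Inner input = d2 ad 92 36 36 ∥ 70 6c 6f.
Inner hash: XOR d2⊕ad⊕92⊕36⊕36⊕70⊕6c⊕6f = 9e.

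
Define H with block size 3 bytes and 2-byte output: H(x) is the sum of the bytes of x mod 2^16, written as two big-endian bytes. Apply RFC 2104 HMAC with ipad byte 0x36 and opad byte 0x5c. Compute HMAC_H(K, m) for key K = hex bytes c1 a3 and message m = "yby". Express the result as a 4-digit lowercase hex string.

Key hex bytes c1 a3 is 2 bytes ≤ B = 3; zero-pad to 3 bytes: K' = c1 a3 00.
K' ⊕ ipad = f7 95 36.  K' ⊕ opad = 9d ff 5c.
Inner input = (K'⊕ipad) ∥ m = f7 95 36 ∥ 79 62 79.
Inner hash: sum = 247+149+54+121+98+121 = 790 → 03 16.
Outer input = (K'⊕opad) ∥ inner = 9d ff 5c ∥ 03 16.
Outer hash (tag): sum = 157+255+92+3+22 = 529 → 02 11.

0211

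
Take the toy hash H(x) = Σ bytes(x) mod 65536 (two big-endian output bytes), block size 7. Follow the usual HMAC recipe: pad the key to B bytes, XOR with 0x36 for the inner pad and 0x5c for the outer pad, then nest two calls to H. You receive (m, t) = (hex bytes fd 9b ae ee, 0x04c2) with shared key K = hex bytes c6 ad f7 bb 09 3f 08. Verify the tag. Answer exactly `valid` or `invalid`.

Key hex bytes c6 ad f7 bb 09 3f 08 is exactly B = 7 bytes: K' = c6 ad f7 bb 09 3f 08.
K' ⊕ ipad = f0 9b c1 8d 3f 09 3e; K' ⊕ opad = 9a f1 ab e7 55 63 54.
Inner hash: sum = 240+155+193+141+63+9+62+253+155+174+238 = 1683 → 06 93.
Outer hash (recomputed tag): sum = 154+241+171+231+85+99+84+6+147 = 1218 → 04 c2.
Recomputed tag = 04c2; claimed = 04c2 → match.

valid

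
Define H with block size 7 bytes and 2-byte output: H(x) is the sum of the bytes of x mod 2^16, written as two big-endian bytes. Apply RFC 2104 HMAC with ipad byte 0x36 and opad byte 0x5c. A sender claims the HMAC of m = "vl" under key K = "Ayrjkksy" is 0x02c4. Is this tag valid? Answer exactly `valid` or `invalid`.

valid

Key "Ayrjkksy" = 41 79 72 6a 6b 6b 73 79 is 8 bytes > B = 7, so hash it first: H(key) = 03 58, then zero-pad to 7 bytes: K' = 03 58 00 00 00 00 00.
K' ⊕ ipad = 35 6e 36 36 36 36 36; K' ⊕ opad = 5f 04 5c 5c 5c 5c 5c.
Inner hash: sum = 53+110+54+54+54+54+54+118+108 = 659 → 02 93.
Outer hash (recomputed tag): sum = 95+4+92+92+92+92+92+2+147 = 708 → 02 c4.
Recomputed tag = 02c4; claimed = 02c4 → match.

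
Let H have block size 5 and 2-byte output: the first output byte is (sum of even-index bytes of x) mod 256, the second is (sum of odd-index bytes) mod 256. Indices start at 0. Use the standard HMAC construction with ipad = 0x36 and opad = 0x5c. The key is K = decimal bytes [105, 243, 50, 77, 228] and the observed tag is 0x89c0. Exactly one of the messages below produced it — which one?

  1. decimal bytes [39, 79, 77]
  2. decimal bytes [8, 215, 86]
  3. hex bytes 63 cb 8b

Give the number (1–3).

Key decimal bytes [105, 243, 50, 77, 228] = 69 f3 32 4d e4 is exactly B = 5 bytes: K' = 69 f3 32 4d e4.
K' ⊕ ipad = 5f c5 04 7b d2; K' ⊕ opad = 35 af 6e 11 b8.
m1: inner = H(5f c5 04 7b d2 27 4f 4d) = 84 b4; tag = H(35 af 6e 11 b8 84 b4) = 0f44
m2: inner = H(5f c5 04 7b d2 08 d7 56) = 0c 9e; tag = H(35 af 6e 11 b8 0c 9e) = f9cc
m3: inner = H(5f c5 04 7b d2 63 cb 8b) = 00 2e; tag = H(35 af 6e 11 b8 00 2e) = 89c0 ← matches

3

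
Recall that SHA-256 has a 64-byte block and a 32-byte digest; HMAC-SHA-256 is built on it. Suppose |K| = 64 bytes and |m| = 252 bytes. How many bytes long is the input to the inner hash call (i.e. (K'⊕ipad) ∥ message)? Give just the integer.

Key is 64 ≤ 64 bytes, zero-padded: |K'| = 64.
Inner input = (K'⊕ipad) ∥ m → 64 + 252 = 316 bytes.

316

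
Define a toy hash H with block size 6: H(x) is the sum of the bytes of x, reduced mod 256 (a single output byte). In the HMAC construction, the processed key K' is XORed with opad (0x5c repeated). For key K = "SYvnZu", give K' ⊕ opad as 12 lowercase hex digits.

0f052a320629

Key "SYvnZu" = 53 59 76 6e 5a 75 is exactly B = 6 bytes: K' = 53 59 76 6e 5a 75.
XOR each byte with 0x5c: 53⊕5c=0f, 59⊕5c=05, 76⊕5c=2a, 6e⊕5c=32, 5a⊕5c=06, 75⊕5c=29.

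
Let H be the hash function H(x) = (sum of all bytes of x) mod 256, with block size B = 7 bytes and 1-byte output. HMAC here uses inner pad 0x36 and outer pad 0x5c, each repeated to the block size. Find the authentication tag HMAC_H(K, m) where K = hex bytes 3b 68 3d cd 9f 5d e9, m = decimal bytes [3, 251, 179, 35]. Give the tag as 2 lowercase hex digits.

3e

Key hex bytes 3b 68 3d cd 9f 5d e9 is exactly B = 7 bytes: K' = 3b 68 3d cd 9f 5d e9.
K' ⊕ ipad = 0d 5e 0b fb a9 6b df.  K' ⊕ opad = 67 34 61 91 c3 01 b5.
Inner input = (K'⊕ipad) ∥ m = 0d 5e 0b fb a9 6b df ∥ 03 fb b3 23.
Inner hash: sum = 13+94+11+251+169+107+223+3+251+179+35 = 1336; mod 256 = 56 → 38.
Outer input = (K'⊕opad) ∥ inner = 67 34 61 91 c3 01 b5 ∥ 38.
Outer hash (tag): sum = 103+52+97+145+195+1+181+56 = 830; mod 256 = 62 → 3e.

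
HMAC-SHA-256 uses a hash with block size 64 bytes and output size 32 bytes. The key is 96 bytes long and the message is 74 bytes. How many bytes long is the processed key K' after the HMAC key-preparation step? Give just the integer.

64

Key is 96 > 64 bytes, so it is hashed to 32 bytes then zero-padded to 64: |K'| = 64.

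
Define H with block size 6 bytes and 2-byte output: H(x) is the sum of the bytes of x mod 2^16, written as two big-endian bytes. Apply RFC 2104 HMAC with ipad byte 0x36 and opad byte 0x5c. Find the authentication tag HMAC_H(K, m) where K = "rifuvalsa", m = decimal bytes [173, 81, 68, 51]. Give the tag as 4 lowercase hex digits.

Key "rifuvalsa" = 72 69 66 75 76 61 6c 73 61 is 9 bytes > B = 6, so hash it first: H(key) = 03 cd, then zero-pad to 6 bytes: K' = 03 cd 00 00 00 00.
K' ⊕ ipad = 35 fb 36 36 36 36.  K' ⊕ opad = 5f 91 5c 5c 5c 5c.
Inner input = (K'⊕ipad) ∥ m = 35 fb 36 36 36 36 ∥ ad 51 44 33.
Inner hash: sum = 53+251+54+54+54+54+173+81+68+51 = 893 → 03 7d.
Outer input = (K'⊕opad) ∥ inner = 5f 91 5c 5c 5c 5c ∥ 03 7d.
Outer hash (tag): sum = 95+145+92+92+92+92+3+125 = 736 → 02 e0.

02e0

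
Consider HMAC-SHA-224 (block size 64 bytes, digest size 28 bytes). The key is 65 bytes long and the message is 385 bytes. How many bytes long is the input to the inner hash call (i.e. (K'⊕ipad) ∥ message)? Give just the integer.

449

Key is 65 > 64 bytes, so it is hashed to 28 bytes then zero-padded to 64: |K'| = 64.
Inner input = (K'⊕ipad) ∥ m → 64 + 385 = 449 bytes.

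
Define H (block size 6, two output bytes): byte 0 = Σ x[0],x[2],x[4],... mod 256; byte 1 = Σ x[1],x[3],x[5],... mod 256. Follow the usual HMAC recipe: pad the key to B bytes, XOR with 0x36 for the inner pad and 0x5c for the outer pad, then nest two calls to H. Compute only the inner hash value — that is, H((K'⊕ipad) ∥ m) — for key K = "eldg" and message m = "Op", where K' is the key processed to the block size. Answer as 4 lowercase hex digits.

Key "eldg" = 65 6c 64 67 is 4 bytes ≤ B = 6; zero-pad to 6 bytes: K' = 65 6c 64 67 00 00.
K' ⊕ ipad = 53 5a 52 51 36 36.
Inner input = 53 5a 52 51 36 36 ∥ 4f 70.
Inner hash: even-index sum = 298 mod 256 = 42; odd-index sum = 337 mod 256 = 81 → 2a 51.

2a51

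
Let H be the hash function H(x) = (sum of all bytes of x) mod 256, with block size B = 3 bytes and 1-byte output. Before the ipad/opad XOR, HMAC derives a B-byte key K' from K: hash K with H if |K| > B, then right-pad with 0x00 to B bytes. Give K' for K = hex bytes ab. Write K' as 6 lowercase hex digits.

ab0000

Key hex bytes ab is 1 byte ≤ B = 3; zero-pad to 3 bytes: K' = ab 00 00.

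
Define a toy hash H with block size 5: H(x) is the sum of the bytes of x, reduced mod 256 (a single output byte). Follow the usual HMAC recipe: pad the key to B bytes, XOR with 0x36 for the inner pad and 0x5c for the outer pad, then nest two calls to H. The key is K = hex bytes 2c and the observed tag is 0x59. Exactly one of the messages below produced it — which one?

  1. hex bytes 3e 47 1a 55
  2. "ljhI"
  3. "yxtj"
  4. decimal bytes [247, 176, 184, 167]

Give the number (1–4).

2

Key hex bytes 2c is 1 byte ≤ B = 5; zero-pad to 5 bytes: K' = 2c 00 00 00 00.
K' ⊕ ipad = 1a 36 36 36 36; K' ⊕ opad = 70 5c 5c 5c 5c.
m1: inner = H(1a 36 36 36 36 3e 47 1a 55) = e6; tag = H(70 5c 5c 5c 5c e6) = c6
m2: inner = H(1a 36 36 36 36 6c 6a 68 49) = 79; tag = H(70 5c 5c 5c 5c 79) = 59 ← matches
m3: inner = H(1a 36 36 36 36 79 78 74 6a) = c1; tag = H(70 5c 5c 5c 5c c1) = a1
m4: inner = H(1a 36 36 36 36 f7 b0 b8 a7) = f8; tag = H(70 5c 5c 5c 5c f8) = d8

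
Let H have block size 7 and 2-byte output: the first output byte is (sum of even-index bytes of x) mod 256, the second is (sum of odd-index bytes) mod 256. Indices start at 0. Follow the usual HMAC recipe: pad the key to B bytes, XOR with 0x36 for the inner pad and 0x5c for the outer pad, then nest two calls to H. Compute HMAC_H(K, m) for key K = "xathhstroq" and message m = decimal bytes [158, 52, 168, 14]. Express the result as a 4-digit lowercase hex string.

5ae0

Key "xathhstroq" = 78 61 74 68 68 73 74 72 6f 71 is 10 bytes > B = 7, so hash it first: H(key) = 37 1f, then zero-pad to 7 bytes: K' = 37 1f 00 00 00 00 00.
K' ⊕ ipad = 01 29 36 36 36 36 36.  K' ⊕ opad = 6b 43 5c 5c 5c 5c 5c.
Inner input = (K'⊕ipad) ∥ m = 01 29 36 36 36 36 36 ∥ 9e 34 a8 0e.
Inner hash: even-index sum = 229 mod 256 = 229; odd-index sum = 475 mod 256 = 219 → e5 db.
Outer input = (K'⊕opad) ∥ inner = 6b 43 5c 5c 5c 5c 5c ∥ e5 db.
Outer hash (tag): even-index sum = 602 mod 256 = 90; odd-index sum = 480 mod 256 = 224 → 5a e0.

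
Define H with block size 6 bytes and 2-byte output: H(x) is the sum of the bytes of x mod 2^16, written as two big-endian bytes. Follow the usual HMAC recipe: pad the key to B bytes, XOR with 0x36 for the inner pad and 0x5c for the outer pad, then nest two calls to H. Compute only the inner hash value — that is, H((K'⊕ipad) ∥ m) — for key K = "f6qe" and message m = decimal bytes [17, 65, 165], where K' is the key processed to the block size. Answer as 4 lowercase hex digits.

Key "f6qe" = 66 36 71 65 is 4 bytes ≤ B = 6; zero-pad to 6 bytes: K' = 66 36 71 65 00 00.
K' ⊕ ipad = 50 00 47 53 36 36.
Inner input = 50 00 47 53 36 36 ∥ 11 41 a5.
Inner hash: sum = 80+0+71+83+54+54+17+65+165 = 589 → 02 4d.

024d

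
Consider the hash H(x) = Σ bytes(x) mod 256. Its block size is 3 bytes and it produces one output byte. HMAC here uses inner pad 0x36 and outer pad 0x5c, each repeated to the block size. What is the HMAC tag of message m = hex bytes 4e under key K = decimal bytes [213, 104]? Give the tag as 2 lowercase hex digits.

Key decimal bytes [213, 104] = d5 68 is 2 bytes ≤ B = 3; zero-pad to 3 bytes: K' = d5 68 00.
K' ⊕ ipad = e3 5e 36.  K' ⊕ opad = 89 34 5c.
Inner input = (K'⊕ipad) ∥ m = e3 5e 36 ∥ 4e.
Inner hash: sum = 227+94+54+78 = 453; mod 256 = 197 → c5.
Outer input = (K'⊕opad) ∥ inner = 89 34 5c ∥ c5.
Outer hash (tag): sum = 137+52+92+197 = 478; mod 256 = 222 → de.

de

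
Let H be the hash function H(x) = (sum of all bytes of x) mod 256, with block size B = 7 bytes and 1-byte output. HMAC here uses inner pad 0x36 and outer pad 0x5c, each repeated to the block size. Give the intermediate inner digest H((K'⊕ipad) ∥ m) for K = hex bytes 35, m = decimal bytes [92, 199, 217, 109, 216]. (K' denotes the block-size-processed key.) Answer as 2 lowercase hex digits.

Key hex bytes 35 is 1 byte ≤ B = 7; zero-pad to 7 bytes: K' = 35 00 00 00 00 00 00.
K' ⊕ ipad = 03 36 36 36 36 36 36.
Inner input = 03 36 36 36 36 36 36 ∥ 5c c7 d9 6d d8.
Inner hash: sum = 3+54+54+54+54+54+54+92+199+217+109+216 = 1160; mod 256 = 136 → 88.

88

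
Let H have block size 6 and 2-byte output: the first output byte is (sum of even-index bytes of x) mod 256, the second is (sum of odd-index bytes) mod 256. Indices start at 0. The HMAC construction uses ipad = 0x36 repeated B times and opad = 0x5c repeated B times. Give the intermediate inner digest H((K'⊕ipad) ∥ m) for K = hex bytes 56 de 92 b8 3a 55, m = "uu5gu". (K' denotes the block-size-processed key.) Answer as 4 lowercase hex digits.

Key hex bytes 56 de 92 b8 3a 55 is exactly B = 6 bytes: K' = 56 de 92 b8 3a 55.
K' ⊕ ipad = 60 e8 a4 8e 0c 63.
Inner input = 60 e8 a4 8e 0c 63 ∥ 75 75 35 67 75.
Inner hash: even-index sum = 559 mod 256 = 47; odd-index sum = 693 mod 256 = 181 → 2f b5.

2fb5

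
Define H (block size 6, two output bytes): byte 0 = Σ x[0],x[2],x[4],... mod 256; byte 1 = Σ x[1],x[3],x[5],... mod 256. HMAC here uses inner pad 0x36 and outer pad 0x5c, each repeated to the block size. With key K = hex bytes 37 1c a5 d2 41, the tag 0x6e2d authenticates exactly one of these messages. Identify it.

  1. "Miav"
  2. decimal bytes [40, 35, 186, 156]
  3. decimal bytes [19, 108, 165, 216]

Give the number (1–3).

Key hex bytes 37 1c a5 d2 41 is 5 bytes ≤ B = 6; zero-pad to 6 bytes: K' = 37 1c a5 d2 41 00.
K' ⊕ ipad = 01 2a 93 e4 77 36; K' ⊕ opad = 6b 40 f9 8e 1d 5c.
m1: inner = H(01 2a 93 e4 77 36 4d 69 61 76) = b9 23; tag = H(6b 40 f9 8e 1d 5c b9 23) = 3a4d
m2: inner = H(01 2a 93 e4 77 36 28 23 ba 9c) = ed 03; tag = H(6b 40 f9 8e 1d 5c ed 03) = 6e2d ← matches
m3: inner = H(01 2a 93 e4 77 36 13 6c a5 d8) = c3 88; tag = H(6b 40 f9 8e 1d 5c c3 88) = 44b2

2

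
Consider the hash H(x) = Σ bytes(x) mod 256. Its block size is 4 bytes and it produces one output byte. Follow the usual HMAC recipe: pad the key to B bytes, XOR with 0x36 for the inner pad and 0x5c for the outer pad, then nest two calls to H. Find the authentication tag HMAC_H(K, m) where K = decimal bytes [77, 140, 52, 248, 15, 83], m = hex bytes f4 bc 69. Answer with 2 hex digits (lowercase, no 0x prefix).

5b

Key decimal bytes [77, 140, 52, 248, 15, 83] = 4d 8c 34 f8 0f 53 is 6 bytes > B = 4, so hash it first: H(key) = 67, then zero-pad to 4 bytes: K' = 67 00 00 00.
K' ⊕ ipad = 51 36 36 36.  K' ⊕ opad = 3b 5c 5c 5c.
Inner input = (K'⊕ipad) ∥ m = 51 36 36 36 ∥ f4 bc 69.
Inner hash: sum = 81+54+54+54+244+188+105 = 780; mod 256 = 12 → 0c.
Outer input = (K'⊕opad) ∥ inner = 3b 5c 5c 5c ∥ 0c.
Outer hash (tag): sum = 59+92+92+92+12 = 347; mod 256 = 91 → 5b.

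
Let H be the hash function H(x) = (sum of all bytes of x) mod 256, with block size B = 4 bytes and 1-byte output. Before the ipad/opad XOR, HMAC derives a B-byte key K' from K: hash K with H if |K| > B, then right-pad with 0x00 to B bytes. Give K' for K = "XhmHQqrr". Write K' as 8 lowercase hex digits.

1b000000

|K| = 8 > B = 4, so first hash the key.
H(K): sum = 88+104+109+72+81+113+114+114 = 795; mod 256 = 27 → 1b.
Zero-pad H(K) = 1b to 4 bytes: K' = 1b 00 00 00.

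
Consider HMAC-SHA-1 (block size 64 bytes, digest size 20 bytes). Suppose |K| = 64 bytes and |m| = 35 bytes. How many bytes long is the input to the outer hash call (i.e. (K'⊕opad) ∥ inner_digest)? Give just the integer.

84

Key is 64 ≤ 64 bytes, zero-padded: |K'| = 64.
Outer input = (K'⊕opad) ∥ H(inner) → 64 + 20 = 84 bytes.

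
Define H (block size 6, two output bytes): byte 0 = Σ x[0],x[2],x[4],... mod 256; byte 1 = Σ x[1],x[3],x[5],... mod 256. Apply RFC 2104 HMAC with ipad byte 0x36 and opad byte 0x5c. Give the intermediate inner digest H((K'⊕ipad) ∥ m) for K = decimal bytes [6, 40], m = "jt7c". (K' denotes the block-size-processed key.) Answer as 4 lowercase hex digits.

3d61

Key decimal bytes [6, 40] = 06 28 is 2 bytes ≤ B = 6; zero-pad to 6 bytes: K' = 06 28 00 00 00 00.
K' ⊕ ipad = 30 1e 36 36 36 36.
Inner input = 30 1e 36 36 36 36 ∥ 6a 74 37 63.
Inner hash: even-index sum = 317 mod 256 = 61; odd-index sum = 353 mod 256 = 97 → 3d 61.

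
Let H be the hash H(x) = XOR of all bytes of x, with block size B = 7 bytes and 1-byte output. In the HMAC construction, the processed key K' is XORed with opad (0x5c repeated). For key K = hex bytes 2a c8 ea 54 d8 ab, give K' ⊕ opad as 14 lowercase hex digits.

Key hex bytes 2a c8 ea 54 d8 ab is 6 bytes ≤ B = 7; zero-pad to 7 bytes: K' = 2a c8 ea 54 d8 ab 00.
XOR each byte with 0x5c: 2a⊕5c=76, c8⊕5c=94, ea⊕5c=b6, 54⊕5c=08, d8⊕5c=84, ab⊕5c=f7, 00⊕5c=5c.

7694b60884f75c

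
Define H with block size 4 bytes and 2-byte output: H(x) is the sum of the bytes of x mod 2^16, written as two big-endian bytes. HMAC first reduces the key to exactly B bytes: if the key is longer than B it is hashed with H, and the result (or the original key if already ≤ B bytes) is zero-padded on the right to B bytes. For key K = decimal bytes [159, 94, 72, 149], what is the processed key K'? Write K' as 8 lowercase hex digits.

Key decimal bytes [159, 94, 72, 149] = 9f 5e 48 95 is exactly B = 4 bytes: K' = 9f 5e 48 95.

9f5e4895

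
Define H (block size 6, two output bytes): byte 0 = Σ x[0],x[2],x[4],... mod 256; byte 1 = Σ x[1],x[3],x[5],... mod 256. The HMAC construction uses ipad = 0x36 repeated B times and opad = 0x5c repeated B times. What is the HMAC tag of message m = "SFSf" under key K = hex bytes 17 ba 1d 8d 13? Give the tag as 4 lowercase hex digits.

Key hex bytes 17 ba 1d 8d 13 is 5 bytes ≤ B = 6; zero-pad to 6 bytes: K' = 17 ba 1d 8d 13 00.
K' ⊕ ipad = 21 8c 2b bb 25 36.  K' ⊕ opad = 4b e6 41 d1 4f 5c.
Inner input = (K'⊕ipad) ∥ m = 21 8c 2b bb 25 36 ∥ 53 46 53 66.
Inner hash: even-index sum = 279 mod 256 = 23; odd-index sum = 553 mod 256 = 41 → 17 29.
Outer input = (K'⊕opad) ∥ inner = 4b e6 41 d1 4f 5c ∥ 17 29.
Outer hash (tag): even-index sum = 242 mod 256 = 242; odd-index sum = 572 mod 256 = 60 → f2 3c.

f23c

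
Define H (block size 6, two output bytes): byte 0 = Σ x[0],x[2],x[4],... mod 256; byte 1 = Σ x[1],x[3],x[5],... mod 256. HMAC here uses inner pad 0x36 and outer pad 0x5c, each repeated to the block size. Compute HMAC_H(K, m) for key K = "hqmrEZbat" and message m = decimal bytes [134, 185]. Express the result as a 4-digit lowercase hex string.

1c47

Key "hqmrEZbat" = 68 71 6d 72 45 5a 62 61 74 is 9 bytes > B = 6, so hash it first: H(key) = f0 9e, then zero-pad to 6 bytes: K' = f0 9e 00 00 00 00.
K' ⊕ ipad = c6 a8 36 36 36 36.  K' ⊕ opad = ac c2 5c 5c 5c 5c.
Inner input = (K'⊕ipad) ∥ m = c6 a8 36 36 36 36 ∥ 86 b9.
Inner hash: even-index sum = 440 mod 256 = 184; odd-index sum = 461 mod 256 = 205 → b8 cd.
Outer input = (K'⊕opad) ∥ inner = ac c2 5c 5c 5c 5c ∥ b8 cd.
Outer hash (tag): even-index sum = 540 mod 256 = 28; odd-index sum = 583 mod 256 = 71 → 1c 47.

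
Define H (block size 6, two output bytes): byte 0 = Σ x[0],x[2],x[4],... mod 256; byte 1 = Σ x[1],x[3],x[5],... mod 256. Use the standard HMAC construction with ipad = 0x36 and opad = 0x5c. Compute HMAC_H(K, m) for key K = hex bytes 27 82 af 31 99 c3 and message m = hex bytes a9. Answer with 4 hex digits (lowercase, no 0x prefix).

Key hex bytes 27 82 af 31 99 c3 is exactly B = 6 bytes: K' = 27 82 af 31 99 c3.
K' ⊕ ipad = 11 b4 99 07 af f5.  K' ⊕ opad = 7b de f3 6d c5 9f.
Inner input = (K'⊕ipad) ∥ m = 11 b4 99 07 af f5 ∥ a9.
Inner hash: even-index sum = 514 mod 256 = 2; odd-index sum = 432 mod 256 = 176 → 02 b0.
Outer input = (K'⊕opad) ∥ inner = 7b de f3 6d c5 9f ∥ 02 b0.
Outer hash (tag): even-index sum = 565 mod 256 = 53; odd-index sum = 666 mod 256 = 154 → 35 9a.

359a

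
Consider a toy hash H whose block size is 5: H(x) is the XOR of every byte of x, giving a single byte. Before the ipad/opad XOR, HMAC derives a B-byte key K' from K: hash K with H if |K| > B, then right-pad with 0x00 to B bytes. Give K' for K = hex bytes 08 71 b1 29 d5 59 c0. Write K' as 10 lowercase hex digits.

|K| = 7 > B = 5, so first hash the key.
H(K): XOR 08⊕71⊕b1⊕29⊕d5⊕59⊕c0 = ad.
Zero-pad H(K) = ad to 5 bytes: K' = ad 00 00 00 00.

ad00000000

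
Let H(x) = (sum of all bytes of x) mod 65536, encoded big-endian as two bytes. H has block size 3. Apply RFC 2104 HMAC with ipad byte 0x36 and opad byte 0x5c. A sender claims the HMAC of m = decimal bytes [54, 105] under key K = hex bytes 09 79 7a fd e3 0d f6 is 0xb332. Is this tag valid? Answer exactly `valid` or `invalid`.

Key hex bytes 09 79 7a fd e3 0d f6 is 7 bytes > B = 3, so hash it first: H(key) = 03 df, then zero-pad to 3 bytes: K' = 03 df 00.
K' ⊕ ipad = 35 e9 36; K' ⊕ opad = 5f 83 5c.
Inner hash: sum = 53+233+54+54+105 = 499 → 01 f3.
Outer hash (recomputed tag): sum = 95+131+92+1+243 = 562 → 02 32.
Recomputed tag = 0232; claimed = b332 → mismatch.

invalid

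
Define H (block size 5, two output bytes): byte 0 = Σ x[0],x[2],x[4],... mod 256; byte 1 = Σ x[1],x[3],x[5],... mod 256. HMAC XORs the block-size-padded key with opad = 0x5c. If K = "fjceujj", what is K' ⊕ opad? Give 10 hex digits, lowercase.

Key "fjceujj" = 66 6a 63 65 75 6a 6a is 7 bytes > B = 5, so hash it first: H(key) = a8 39, then zero-pad to 5 bytes: K' = a8 39 00 00 00.
XOR each byte with 0x5c: a8⊕5c=f4, 39⊕5c=65, 00⊕5c=5c, 00⊕5c=5c, 00⊕5c=5c.

f4655c5c5c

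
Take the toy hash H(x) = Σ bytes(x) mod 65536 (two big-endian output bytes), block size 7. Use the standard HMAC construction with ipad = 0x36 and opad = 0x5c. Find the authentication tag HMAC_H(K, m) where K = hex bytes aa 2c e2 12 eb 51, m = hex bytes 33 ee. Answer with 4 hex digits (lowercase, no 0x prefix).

03df

Key hex bytes aa 2c e2 12 eb 51 is 6 bytes ≤ B = 7; zero-pad to 7 bytes: K' = aa 2c e2 12 eb 51 00.
K' ⊕ ipad = 9c 1a d4 24 dd 67 36.  K' ⊕ opad = f6 70 be 4e b7 0d 5c.
Inner input = (K'⊕ipad) ∥ m = 9c 1a d4 24 dd 67 36 ∥ 33 ee.
Inner hash: sum = 156+26+212+36+221+103+54+51+238 = 1097 → 04 49.
Outer input = (K'⊕opad) ∥ inner = f6 70 be 4e b7 0d 5c ∥ 04 49.
Outer hash (tag): sum = 246+112+190+78+183+13+92+4+73 = 991 → 03 df.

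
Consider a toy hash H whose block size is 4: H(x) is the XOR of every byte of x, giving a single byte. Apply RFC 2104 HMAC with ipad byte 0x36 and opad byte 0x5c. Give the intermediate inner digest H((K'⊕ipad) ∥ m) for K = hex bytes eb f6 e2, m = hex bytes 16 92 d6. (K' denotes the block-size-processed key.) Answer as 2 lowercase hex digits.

Key hex bytes eb f6 e2 is 3 bytes ≤ B = 4; zero-pad to 4 bytes: K' = eb f6 e2 00.
K' ⊕ ipad = dd c0 d4 36.
Inner input = dd c0 d4 36 ∥ 16 92 d6.
Inner hash: XOR dd⊕c0⊕d4⊕36⊕16⊕92⊕d6 = ad.

ad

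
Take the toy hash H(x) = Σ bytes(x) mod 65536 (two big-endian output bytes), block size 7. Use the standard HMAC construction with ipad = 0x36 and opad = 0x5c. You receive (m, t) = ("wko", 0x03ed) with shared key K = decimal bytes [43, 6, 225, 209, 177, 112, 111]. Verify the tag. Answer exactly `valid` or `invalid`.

Key decimal bytes [43, 6, 225, 209, 177, 112, 111] = 2b 06 e1 d1 b1 70 6f is exactly B = 7 bytes: K' = 2b 06 e1 d1 b1 70 6f.
K' ⊕ ipad = 1d 30 d7 e7 87 46 59; K' ⊕ opad = 77 5a bd 8d ed 2c 33.
Inner hash: sum = 29+48+215+231+135+70+89+119+107+111 = 1154 → 04 82.
Outer hash (recomputed tag): sum = 119+90+189+141+237+44+51+4+130 = 1005 → 03 ed.
Recomputed tag = 03ed; claimed = 03ed → match.

valid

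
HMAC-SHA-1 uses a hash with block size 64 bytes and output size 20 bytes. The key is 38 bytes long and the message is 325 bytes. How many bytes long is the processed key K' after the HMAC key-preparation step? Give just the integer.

Key is 38 ≤ 64 bytes, zero-padded: |K'| = 64.

64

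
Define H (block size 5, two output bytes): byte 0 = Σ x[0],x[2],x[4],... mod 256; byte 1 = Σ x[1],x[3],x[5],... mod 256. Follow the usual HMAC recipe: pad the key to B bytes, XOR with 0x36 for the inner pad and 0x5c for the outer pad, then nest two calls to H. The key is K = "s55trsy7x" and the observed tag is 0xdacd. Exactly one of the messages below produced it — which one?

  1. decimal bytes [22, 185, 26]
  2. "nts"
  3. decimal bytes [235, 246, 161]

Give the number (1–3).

1

Key "s55trsy7x" = 73 35 35 74 72 73 79 37 78 is 9 bytes > B = 5, so hash it first: H(key) = 0b 53, then zero-pad to 5 bytes: K' = 0b 53 00 00 00.
K' ⊕ ipad = 3d 65 36 36 36; K' ⊕ opad = 57 0f 5c 5c 5c.
m1: inner = H(3d 65 36 36 36 16 b9 1a) = 62 cb; tag = H(57 0f 5c 5c 5c 62 cb) = dacd ← matches
m2: inner = H(3d 65 36 36 36 6e 74 73) = 1d 7c; tag = H(57 0f 5c 5c 5c 1d 7c) = 8b88
m3: inner = H(3d 65 36 36 36 eb f6 a1) = 9f 27; tag = H(57 0f 5c 5c 5c 9f 27) = 360a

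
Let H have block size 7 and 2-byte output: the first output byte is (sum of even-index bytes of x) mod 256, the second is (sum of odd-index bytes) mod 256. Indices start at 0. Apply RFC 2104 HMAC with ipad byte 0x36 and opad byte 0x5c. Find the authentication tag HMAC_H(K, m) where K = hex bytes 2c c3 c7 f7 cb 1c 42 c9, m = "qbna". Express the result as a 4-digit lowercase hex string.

Key hex bytes 2c c3 c7 f7 cb 1c 42 c9 is 8 bytes > B = 7, so hash it first: H(key) = 00 9f, then zero-pad to 7 bytes: K' = 00 9f 00 00 00 00 00.
K' ⊕ ipad = 36 a9 36 36 36 36 36.  K' ⊕ opad = 5c c3 5c 5c 5c 5c 5c.
Inner input = (K'⊕ipad) ∥ m = 36 a9 36 36 36 36 36 ∥ 71 62 6e 61.
Inner hash: even-index sum = 411 mod 256 = 155; odd-index sum = 500 mod 256 = 244 → 9b f4.
Outer input = (K'⊕opad) ∥ inner = 5c c3 5c 5c 5c 5c 5c ∥ 9b f4.
Outer hash (tag): even-index sum = 612 mod 256 = 100; odd-index sum = 534 mod 256 = 22 → 64 16.

6416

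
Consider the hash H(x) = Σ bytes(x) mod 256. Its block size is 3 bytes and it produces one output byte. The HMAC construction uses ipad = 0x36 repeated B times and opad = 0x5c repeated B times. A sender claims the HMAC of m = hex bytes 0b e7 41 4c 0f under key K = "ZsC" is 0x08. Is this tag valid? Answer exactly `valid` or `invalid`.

Key "ZsC" = 5a 73 43 is exactly B = 3 bytes: K' = 5a 73 43.
K' ⊕ ipad = 6c 45 75; K' ⊕ opad = 06 2f 1f.
Inner hash: sum = 108+69+117+11+231+65+76+15 = 692; mod 256 = 180 → b4.
Outer hash (recomputed tag): sum = 6+47+31+180 = 264; mod 256 = 8 → 08.
Recomputed tag = 08; claimed = 08 → match.

valid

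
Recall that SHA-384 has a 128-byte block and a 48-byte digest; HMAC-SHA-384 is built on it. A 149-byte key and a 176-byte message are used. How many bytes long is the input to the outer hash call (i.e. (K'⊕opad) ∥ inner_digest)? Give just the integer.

176

Key is 149 > 128 bytes, so it is hashed to 48 bytes then zero-padded to 128: |K'| = 128.
Outer input = (K'⊕opad) ∥ H(inner) → 128 + 48 = 176 bytes.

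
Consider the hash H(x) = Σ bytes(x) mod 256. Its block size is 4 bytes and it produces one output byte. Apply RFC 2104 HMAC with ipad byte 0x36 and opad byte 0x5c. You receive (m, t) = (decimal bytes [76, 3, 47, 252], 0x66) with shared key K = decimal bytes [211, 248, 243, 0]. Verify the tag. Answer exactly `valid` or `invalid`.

valid

Key decimal bytes [211, 248, 243, 0] = d3 f8 f3 00 is exactly B = 4 bytes: K' = d3 f8 f3 00.
K' ⊕ ipad = e5 ce c5 36; K' ⊕ opad = 8f a4 af 5c.
Inner hash: sum = 229+206+197+54+76+3+47+252 = 1064; mod 256 = 40 → 28.
Outer hash (recomputed tag): sum = 143+164+175+92+40 = 614; mod 256 = 102 → 66.
Recomputed tag = 66; claimed = 66 → match.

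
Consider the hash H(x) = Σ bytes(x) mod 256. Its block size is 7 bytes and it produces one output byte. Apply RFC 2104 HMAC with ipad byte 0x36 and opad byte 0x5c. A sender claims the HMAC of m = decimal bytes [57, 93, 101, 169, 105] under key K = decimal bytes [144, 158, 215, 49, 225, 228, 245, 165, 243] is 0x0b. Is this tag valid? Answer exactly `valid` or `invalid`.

Key decimal bytes [144, 158, 215, 49, 225, 228, 245, 165, 243] = 90 9e d7 31 e1 e4 f5 a5 f3 is 9 bytes > B = 7, so hash it first: H(key) = 88, then zero-pad to 7 bytes: K' = 88 00 00 00 00 00 00.
K' ⊕ ipad = be 36 36 36 36 36 36; K' ⊕ opad = d4 5c 5c 5c 5c 5c 5c.
Inner hash: sum = 190+54+54+54+54+54+54+57+93+101+169+105 = 1039; mod 256 = 15 → 0f.
Outer hash (recomputed tag): sum = 212+92+92+92+92+92+92+15 = 779; mod 256 = 11 → 0b.
Recomputed tag = 0b; claimed = 0b → match.

valid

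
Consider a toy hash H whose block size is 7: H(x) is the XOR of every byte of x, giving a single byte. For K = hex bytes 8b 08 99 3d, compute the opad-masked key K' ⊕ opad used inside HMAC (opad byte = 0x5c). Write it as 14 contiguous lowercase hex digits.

Key hex bytes 8b 08 99 3d is 4 bytes ≤ B = 7; zero-pad to 7 bytes: K' = 8b 08 99 3d 00 00 00.
XOR each byte with 0x5c: 8b⊕5c=d7, 08⊕5c=54, 99⊕5c=c5, 3d⊕5c=61, 00⊕5c=5c, 00⊕5c=5c, 00⊕5c=5c.

d754c5615c5c5c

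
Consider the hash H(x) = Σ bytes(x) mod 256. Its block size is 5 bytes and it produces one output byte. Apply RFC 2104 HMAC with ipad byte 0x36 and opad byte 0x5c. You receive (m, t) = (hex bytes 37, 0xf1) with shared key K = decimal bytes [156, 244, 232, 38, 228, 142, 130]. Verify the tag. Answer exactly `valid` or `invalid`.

valid

Key decimal bytes [156, 244, 232, 38, 228, 142, 130] = 9c f4 e8 26 e4 8e 82 is 7 bytes > B = 5, so hash it first: H(key) = 92, then zero-pad to 5 bytes: K' = 92 00 00 00 00.
K' ⊕ ipad = a4 36 36 36 36; K' ⊕ opad = ce 5c 5c 5c 5c.
Inner hash: sum = 164+54+54+54+54+55 = 435; mod 256 = 179 → b3.
Outer hash (recomputed tag): sum = 206+92+92+92+92+179 = 753; mod 256 = 241 → f1.
Recomputed tag = f1; claimed = f1 → match.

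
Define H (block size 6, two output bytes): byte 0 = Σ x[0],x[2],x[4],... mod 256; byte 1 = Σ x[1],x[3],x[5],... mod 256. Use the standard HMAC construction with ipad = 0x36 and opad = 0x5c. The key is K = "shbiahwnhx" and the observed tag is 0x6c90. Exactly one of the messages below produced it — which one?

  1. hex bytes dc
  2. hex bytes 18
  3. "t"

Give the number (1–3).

Key "shbiahwnhx" = 73 68 62 69 61 68 77 6e 68 78 is 10 bytes > B = 6, so hash it first: H(key) = 15 1f, then zero-pad to 6 bytes: K' = 15 1f 00 00 00 00.
K' ⊕ ipad = 23 29 36 36 36 36; K' ⊕ opad = 49 43 5c 5c 5c 5c.
m1: inner = H(23 29 36 36 36 36 dc) = 6b 95; tag = H(49 43 5c 5c 5c 5c 6b 95) = 6c90 ← matches
m2: inner = H(23 29 36 36 36 36 18) = a7 95; tag = H(49 43 5c 5c 5c 5c a7 95) = a890
m3: inner = H(23 29 36 36 36 36 74) = 03 95; tag = H(49 43 5c 5c 5c 5c 03 95) = 0490

1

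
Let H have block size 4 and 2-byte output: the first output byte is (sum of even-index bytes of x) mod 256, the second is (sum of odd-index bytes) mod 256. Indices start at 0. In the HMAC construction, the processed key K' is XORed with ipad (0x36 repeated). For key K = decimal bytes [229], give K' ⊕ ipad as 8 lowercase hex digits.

Key decimal bytes [229] = e5 is 1 byte ≤ B = 4; zero-pad to 4 bytes: K' = e5 00 00 00.
XOR each byte with 0x36: e5⊕36=d3, 00⊕36=36, 00⊕36=36, 00⊕36=36.

d3363636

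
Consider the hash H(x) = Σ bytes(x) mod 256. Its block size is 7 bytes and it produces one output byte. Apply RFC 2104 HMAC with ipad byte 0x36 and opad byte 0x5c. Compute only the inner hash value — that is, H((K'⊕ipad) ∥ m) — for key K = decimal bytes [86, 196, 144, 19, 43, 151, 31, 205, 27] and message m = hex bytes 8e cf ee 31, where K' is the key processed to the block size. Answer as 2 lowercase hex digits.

Key decimal bytes [86, 196, 144, 19, 43, 151, 31, 205, 27] = 56 c4 90 13 2b 97 1f cd 1b is 9 bytes > B = 7, so hash it first: H(key) = 86, then zero-pad to 7 bytes: K' = 86 00 00 00 00 00 00.
K' ⊕ ipad = b0 36 36 36 36 36 36.
Inner input = b0 36 36 36 36 36 36 ∥ 8e cf ee 31.
Inner hash: sum = 176+54+54+54+54+54+54+142+207+238+49 = 1136; mod 256 = 112 → 70.

70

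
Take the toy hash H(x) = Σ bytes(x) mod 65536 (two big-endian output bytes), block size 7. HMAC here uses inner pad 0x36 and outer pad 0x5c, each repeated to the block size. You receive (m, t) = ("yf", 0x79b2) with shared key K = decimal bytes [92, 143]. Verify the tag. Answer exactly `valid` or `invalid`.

Key decimal bytes [92, 143] = 5c 8f is 2 bytes ≤ B = 7; zero-pad to 7 bytes: K' = 5c 8f 00 00 00 00 00.
K' ⊕ ipad = 6a b9 36 36 36 36 36; K' ⊕ opad = 00 d3 5c 5c 5c 5c 5c.
Inner hash: sum = 106+185+54+54+54+54+54+121+102 = 784 → 03 10.
Outer hash (recomputed tag): sum = 0+211+92+92+92+92+92+3+16 = 690 → 02 b2.
Recomputed tag = 02b2; claimed = 79b2 → mismatch.

invalid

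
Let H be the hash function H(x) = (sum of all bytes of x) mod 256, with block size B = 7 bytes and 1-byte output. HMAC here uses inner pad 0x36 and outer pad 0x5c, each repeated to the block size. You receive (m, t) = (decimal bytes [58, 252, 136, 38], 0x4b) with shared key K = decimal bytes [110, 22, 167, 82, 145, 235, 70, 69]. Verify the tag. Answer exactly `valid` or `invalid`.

invalid

Key decimal bytes [110, 22, 167, 82, 145, 235, 70, 69] = 6e 16 a7 52 91 eb 46 45 is 8 bytes > B = 7, so hash it first: H(key) = 84, then zero-pad to 7 bytes: K' = 84 00 00 00 00 00 00.
K' ⊕ ipad = b2 36 36 36 36 36 36; K' ⊕ opad = d8 5c 5c 5c 5c 5c 5c.
Inner hash: sum = 178+54+54+54+54+54+54+58+252+136+38 = 986; mod 256 = 218 → da.
Outer hash (recomputed tag): sum = 216+92+92+92+92+92+92+218 = 986; mod 256 = 218 → da.
Recomputed tag = da; claimed = 4b → mismatch.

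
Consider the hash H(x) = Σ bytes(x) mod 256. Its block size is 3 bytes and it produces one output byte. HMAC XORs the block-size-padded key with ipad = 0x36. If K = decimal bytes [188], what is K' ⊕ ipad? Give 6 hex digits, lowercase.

Key decimal bytes [188] = bc is 1 byte ≤ B = 3; zero-pad to 3 bytes: K' = bc 00 00.
XOR each byte with 0x36: bc⊕36=8a, 00⊕36=36, 00⊕36=36.

8a3636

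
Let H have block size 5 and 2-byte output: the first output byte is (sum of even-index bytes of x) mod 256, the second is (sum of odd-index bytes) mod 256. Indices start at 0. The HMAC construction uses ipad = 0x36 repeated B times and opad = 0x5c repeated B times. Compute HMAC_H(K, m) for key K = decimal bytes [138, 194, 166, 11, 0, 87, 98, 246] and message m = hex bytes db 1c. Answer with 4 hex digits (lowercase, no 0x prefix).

c3ce

Key decimal bytes [138, 194, 166, 11, 0, 87, 98, 246] = 8a c2 a6 0b 00 57 62 f6 is 8 bytes > B = 5, so hash it first: H(key) = 92 1a, then zero-pad to 5 bytes: K' = 92 1a 00 00 00.
K' ⊕ ipad = a4 2c 36 36 36.  K' ⊕ opad = ce 46 5c 5c 5c.
Inner input = (K'⊕ipad) ∥ m = a4 2c 36 36 36 ∥ db 1c.
Inner hash: even-index sum = 300 mod 256 = 44; odd-index sum = 317 mod 256 = 61 → 2c 3d.
Outer input = (K'⊕opad) ∥ inner = ce 46 5c 5c 5c ∥ 2c 3d.
Outer hash (tag): even-index sum = 451 mod 256 = 195; odd-index sum = 206 mod 256 = 206 → c3 ce.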